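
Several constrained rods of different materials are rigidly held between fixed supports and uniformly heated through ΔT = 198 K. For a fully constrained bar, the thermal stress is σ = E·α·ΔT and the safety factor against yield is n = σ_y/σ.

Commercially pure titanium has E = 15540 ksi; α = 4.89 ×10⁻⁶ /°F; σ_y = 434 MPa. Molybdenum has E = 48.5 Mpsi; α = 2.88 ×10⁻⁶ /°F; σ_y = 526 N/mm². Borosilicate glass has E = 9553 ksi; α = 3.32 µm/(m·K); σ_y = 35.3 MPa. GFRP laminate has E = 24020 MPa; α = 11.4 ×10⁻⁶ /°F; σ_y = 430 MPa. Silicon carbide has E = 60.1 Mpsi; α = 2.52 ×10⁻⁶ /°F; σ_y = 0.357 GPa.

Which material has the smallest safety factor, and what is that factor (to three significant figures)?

borosilicate glass, n = 0.815

In consistent units (E in GPa, α in ×10⁻⁶/K, σ_y in MPa):
  commercially pure titanium: E = 107.1, α = 8.80, σ_y = 434.0 → σ = 187 MPa, n = 2.32
  molybdenum: E = 334.4, α = 5.18, σ_y = 526.0 → σ = 343 MPa, n = 1.53
  borosilicate glass: E = 65.87, α = 3.32, σ_y = 35.30 → σ = 43.3 MPa, n = 0.815
  GFRP laminate: E = 24.02, α = 20.5, σ_y = 430.0 → σ = 97.6 MPa, n = 4.41
  silicon carbide: E = 414.4, α = 4.54, σ_y = 357.0 → σ = 372 MPa, n = 0.959
Smallest n: borosilicate glass with n = 0.815.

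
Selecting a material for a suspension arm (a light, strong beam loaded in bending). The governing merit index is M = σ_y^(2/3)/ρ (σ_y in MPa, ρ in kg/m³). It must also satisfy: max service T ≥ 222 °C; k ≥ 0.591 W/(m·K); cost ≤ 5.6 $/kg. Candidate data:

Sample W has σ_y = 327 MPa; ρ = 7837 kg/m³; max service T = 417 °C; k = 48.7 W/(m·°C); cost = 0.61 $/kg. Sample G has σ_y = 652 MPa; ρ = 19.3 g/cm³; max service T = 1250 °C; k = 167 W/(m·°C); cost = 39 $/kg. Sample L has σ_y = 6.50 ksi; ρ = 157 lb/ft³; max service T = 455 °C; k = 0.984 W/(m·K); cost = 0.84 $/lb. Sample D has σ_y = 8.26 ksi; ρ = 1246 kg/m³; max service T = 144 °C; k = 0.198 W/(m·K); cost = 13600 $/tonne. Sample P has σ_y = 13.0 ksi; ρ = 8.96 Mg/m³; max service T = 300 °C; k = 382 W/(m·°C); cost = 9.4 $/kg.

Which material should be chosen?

Screen on constraints: max service T ≥ 222 °C; k ≥ 0.591 W/(m·K); cost ≤ 5.6 $/kg. Survivors: sample W, sample L.
Convert each candidate to consistent units, then evaluate M:
  sample W: σ_y = 327.0 MPa, ρ = 7837 kg/m³
  sample L: σ_y = 44.82 MPa, ρ = 2515 kg/m³
  sample W: M = 6.06×10⁻³
  sample L: M = 5.02×10⁻³
Highest index: sample W.

sample W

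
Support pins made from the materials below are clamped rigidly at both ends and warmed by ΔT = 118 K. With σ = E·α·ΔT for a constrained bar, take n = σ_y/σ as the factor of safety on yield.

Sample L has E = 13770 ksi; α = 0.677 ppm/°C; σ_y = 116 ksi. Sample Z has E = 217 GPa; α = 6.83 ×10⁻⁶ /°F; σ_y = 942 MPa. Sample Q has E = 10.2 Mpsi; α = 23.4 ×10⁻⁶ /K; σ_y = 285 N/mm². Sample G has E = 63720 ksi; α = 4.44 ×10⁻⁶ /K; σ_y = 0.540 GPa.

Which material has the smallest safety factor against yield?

sample Q

With everything in SI (GPa, ×10⁻⁶/K, MPa):
  sample L: E = 94.94, α = 0.677, σ_y = 799.8 → σ = 7.58 MPa, n = 105
  sample Z: E = 217.0, α = 12.3, σ_y = 942.0 → σ = 315 MPa, n = 2.99
  sample Q: E = 70.33, α = 23.4, σ_y = 285.0 → σ = 194 MPa, n = 1.47
  sample G: E = 439.3, α = 4.44, σ_y = 540.0 → σ = 230 MPa, n = 2.35
Sample Q has the lowest safety factor, n = 1.47.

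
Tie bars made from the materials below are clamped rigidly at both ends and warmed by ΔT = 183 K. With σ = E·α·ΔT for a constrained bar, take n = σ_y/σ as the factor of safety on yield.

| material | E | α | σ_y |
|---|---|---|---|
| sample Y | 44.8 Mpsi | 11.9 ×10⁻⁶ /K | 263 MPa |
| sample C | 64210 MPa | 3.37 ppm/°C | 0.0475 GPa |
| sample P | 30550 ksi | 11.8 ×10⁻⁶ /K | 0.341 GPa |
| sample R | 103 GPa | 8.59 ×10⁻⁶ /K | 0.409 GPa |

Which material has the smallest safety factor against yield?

sample Y

In consistent units (E in GPa, α in ×10⁻⁶/K, σ_y in MPa):
  sample Y: E = 308.9, α = 11.9, σ_y = 263.0 → σ = 673 MPa, n = 0.391
  sample C: E = 64.21, α = 3.37, σ_y = 47.50 → σ = 39.6 MPa, n = 1.20
  sample P: E = 210.6, α = 11.8, σ_y = 341.0 → σ = 455 MPa, n = 0.750
  sample R: E = 103.0, α = 8.59, σ_y = 409.0 → σ = 162 MPa, n = 2.53
Sample Y has the lowest safety factor, n = 0.391.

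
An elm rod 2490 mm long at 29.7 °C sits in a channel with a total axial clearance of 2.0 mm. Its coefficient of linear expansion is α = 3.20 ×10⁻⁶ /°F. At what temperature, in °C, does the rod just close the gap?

169 °C

α = 3.20×10⁻⁶/°F × 9/5 = 5.76×10⁻⁶/K.
α·L₀·ΔT = 2.0 mm ⇒ ΔT = 2.0 / (5.76×10⁻⁶ × 2490.0) = 139.4 K.
T = 29.7 + 139.4 = 169.1 °C.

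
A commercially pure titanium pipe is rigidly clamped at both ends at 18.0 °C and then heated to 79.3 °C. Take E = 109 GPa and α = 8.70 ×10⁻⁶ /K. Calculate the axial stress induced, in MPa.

58.1 MPa

ΔT = 61.30 K. Constrained thermal stress σ = E·α·ΔT = 109.0×10³ MPa × 8.70×10⁻⁶ × 61.30 = 58.1 MPa (compressive).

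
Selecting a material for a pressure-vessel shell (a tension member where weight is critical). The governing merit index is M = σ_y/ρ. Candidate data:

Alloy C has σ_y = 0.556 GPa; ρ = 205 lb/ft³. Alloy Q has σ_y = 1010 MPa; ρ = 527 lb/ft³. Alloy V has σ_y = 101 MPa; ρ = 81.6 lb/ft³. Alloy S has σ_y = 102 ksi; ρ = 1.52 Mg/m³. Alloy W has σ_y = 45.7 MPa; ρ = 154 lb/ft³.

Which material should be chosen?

Convert each candidate to consistent units, then evaluate M:
  alloy C: σ_y = 556.0 MPa, ρ = 3284 kg/m³
  alloy Q: σ_y = 1010 MPa, ρ = 8442 kg/m³
  alloy V: σ_y = 101.0 MPa, ρ = 1307 kg/m³
  alloy S: σ_y = 703.3 MPa, ρ = 1520 kg/m³
  alloy W: σ_y = 45.70 MPa, ρ = 2467 kg/m³
  alloy S: M = 463 kN·m/kg
  alloy C: M = 169 kN·m/kg
  alloy Q: M = 120 kN·m/kg
  alloy V: M = 77.3 kN·m/kg
  alloy W: M = 18.5 kN·m/kg
Alloy S ranks first.

alloy S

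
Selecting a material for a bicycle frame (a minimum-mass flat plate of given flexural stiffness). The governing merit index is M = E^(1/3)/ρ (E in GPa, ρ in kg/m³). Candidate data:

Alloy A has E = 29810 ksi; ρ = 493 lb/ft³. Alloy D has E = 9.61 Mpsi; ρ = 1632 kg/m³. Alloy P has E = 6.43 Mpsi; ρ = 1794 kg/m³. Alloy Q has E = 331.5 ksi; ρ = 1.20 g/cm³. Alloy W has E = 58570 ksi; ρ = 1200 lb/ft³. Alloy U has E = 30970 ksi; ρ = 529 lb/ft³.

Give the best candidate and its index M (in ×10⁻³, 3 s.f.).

After converting to SI:
  alloy A: E = 205.5 GPa, ρ = 7897 kg/m³
  alloy D: E = 66.26 GPa, ρ = 1632 kg/m³
  alloy P: E = 44.33 GPa, ρ = 1794 kg/m³
  alloy Q: E = 2.286 GPa, ρ = 1200 kg/m³
  alloy W: E = 403.8 GPa, ρ = 19220 kg/m³
  alloy U: E = 213.5 GPa, ρ = 8474 kg/m³
  alloy D: M = 2.48×10⁻³
  alloy P: M = 1.97×10⁻³
  alloy Q: M = 1.10×10⁻³
  alloy A: M = 0.747×10⁻³
  alloy U: M = 0.705×10⁻³
  alloy W: M = 0.385×10⁻³
The maximum is for alloy D.

alloy D, M = 2.48×10⁻³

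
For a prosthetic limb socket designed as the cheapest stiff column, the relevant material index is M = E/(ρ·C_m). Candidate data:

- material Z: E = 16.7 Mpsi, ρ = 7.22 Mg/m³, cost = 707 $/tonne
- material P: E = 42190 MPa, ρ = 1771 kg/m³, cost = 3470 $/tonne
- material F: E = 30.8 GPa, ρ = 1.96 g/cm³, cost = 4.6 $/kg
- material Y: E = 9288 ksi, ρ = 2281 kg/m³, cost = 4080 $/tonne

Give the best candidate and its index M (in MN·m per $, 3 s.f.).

Putting every candidate on a common basis:
  material Z: E = 115.1 GPa, ρ = 7220 kg/m³, cost = 0.7070 $/kg
  material P: E = 42.19 GPa, ρ = 1771 kg/m³, cost = 3.470 $/kg
  material F: E = 30.80 GPa, ρ = 1960 kg/m³, cost = 4.600 $/kg
  material Y: E = 64.04 GPa, ρ = 2281 kg/m³, cost = 4.080 $/kg
  material Z: M = 22.6 MN·m per $
  material Y: M = 6.88 MN·m per $
  material P: M = 6.87 MN·m per $
  material F: M = 3.42 MN·m per $
Material Z ranks first.

material Z, M = 22.6 MN·m per $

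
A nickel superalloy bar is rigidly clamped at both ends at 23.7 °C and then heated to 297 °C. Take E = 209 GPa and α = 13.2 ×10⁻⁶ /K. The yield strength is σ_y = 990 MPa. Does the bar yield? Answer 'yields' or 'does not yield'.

does not yield

ΔT = 273.3 K. Constrained thermal stress σ = E·α·ΔT = 209.0×10³ MPa × 13.2×10⁻⁶ × 273.3 = 754 MPa (compressive).
Compare to σ_y = 990 MPa: σ < σ_y, so it does not yield.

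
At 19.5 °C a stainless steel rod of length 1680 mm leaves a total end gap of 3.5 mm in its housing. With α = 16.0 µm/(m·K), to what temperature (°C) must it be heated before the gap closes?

150 °C

α·L₀·ΔT = 3.5 mm ⇒ ΔT = 3.5 / (16.0×10⁻⁶ × 1680.0) = 130.2 K.
T = 19.5 + 130.2 = 149.7 °C.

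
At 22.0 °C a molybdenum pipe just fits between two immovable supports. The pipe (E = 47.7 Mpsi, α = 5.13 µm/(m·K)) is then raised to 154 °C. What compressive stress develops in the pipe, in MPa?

E = 47.7 Mpsi = 328.9 GPa.
ΔT = 132.0 K. Constrained thermal stress σ = E·α·ΔT = 328.9×10³ MPa × 5.13×10⁻⁶ × 132.0 = 223 MPa (compressive).

223 MPa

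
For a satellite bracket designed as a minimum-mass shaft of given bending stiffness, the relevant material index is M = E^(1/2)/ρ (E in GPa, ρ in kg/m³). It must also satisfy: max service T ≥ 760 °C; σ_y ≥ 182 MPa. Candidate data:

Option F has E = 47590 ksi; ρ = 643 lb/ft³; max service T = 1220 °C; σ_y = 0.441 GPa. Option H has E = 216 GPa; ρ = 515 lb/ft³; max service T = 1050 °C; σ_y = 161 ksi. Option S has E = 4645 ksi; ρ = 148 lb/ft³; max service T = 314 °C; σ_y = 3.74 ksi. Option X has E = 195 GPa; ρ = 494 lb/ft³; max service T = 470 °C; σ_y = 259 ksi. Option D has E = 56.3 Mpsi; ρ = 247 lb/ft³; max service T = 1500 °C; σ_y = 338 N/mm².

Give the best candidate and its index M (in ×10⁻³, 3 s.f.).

Screen on constraints: max service T ≥ 760 °C; σ_y ≥ 182 MPa. Survivors: option F, option H, option D.
Normalizing units and computing the index:
  option F: E = 328.1 GPa, ρ = 10300 kg/m³
  option H: E = 216.0 GPa, ρ = 8250 kg/m³
  option D: E = 388.2 GPa, ρ = 3957 kg/m³
  option D: M = 4.98×10⁻³
  option H: M = 1.78×10⁻³
  option F: M = 1.76×10⁻³
Option D has the largest M.

option D, M = 4.98×10⁻³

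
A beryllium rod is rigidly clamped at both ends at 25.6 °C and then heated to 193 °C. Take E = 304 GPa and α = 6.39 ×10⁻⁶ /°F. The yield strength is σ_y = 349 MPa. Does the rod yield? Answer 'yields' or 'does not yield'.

α = 6.39×10⁻⁶/°F × 9/5 = 11.5×10⁻⁶/K.
ΔT = 167.4 K. Constrained thermal stress σ = E·α·ΔT = 304.0×10³ MPa × 11.5×10⁻⁶ × 167.4 = 585 MPa (compressive).
Compare to σ_y = 349 MPa: σ ≥ σ_y, so it yields.

yields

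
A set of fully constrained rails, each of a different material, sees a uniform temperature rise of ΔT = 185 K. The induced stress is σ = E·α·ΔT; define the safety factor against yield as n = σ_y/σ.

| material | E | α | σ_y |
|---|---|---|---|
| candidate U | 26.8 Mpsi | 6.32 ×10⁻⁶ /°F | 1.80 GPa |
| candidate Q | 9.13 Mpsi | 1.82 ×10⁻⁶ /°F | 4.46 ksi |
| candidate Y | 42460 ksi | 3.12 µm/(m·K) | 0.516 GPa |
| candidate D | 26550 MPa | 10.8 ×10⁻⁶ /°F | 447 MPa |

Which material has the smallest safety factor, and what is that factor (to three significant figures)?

candidate Q, n = 0.806

Per material, after unit conversion:
  candidate U: E = 184.8, α = 11.4, σ_y = 1800 → σ = 389 MPa, n = 4.63
  candidate Q: E = 62.95, α = 3.28, σ_y = 30.75 → σ = 38.2 MPa, n = 0.806
  candidate Y: E = 292.8, α = 3.12, σ_y = 516.0 → σ = 169 MPa, n = 3.05
  candidate D: E = 26.55, α = 19.4, σ_y = 447.0 → σ = 95.5 MPa, n = 4.68
Candidate Q has the lowest safety factor, n = 0.806.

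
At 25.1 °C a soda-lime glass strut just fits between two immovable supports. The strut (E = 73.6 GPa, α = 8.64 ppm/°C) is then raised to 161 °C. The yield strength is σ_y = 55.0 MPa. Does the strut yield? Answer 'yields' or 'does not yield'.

ΔT = 135.9 K. Constrained thermal stress σ = E·α·ΔT = 73.60×10³ MPa × 8.64×10⁻⁶ × 135.9 = 86.4 MPa (compressive).
Compare to σ_y = 55.0 MPa: σ ≥ σ_y, so it yields.

yields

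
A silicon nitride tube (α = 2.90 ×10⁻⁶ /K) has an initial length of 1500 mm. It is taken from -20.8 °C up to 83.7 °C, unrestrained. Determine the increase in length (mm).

0.455 mm

ΔT = 83.7 − (-20.8) = 104.5 K.
ΔL = α·L₀·ΔT = 2.90×10⁻⁶ × 1500 mm × 104.5 K = 0.455 mm.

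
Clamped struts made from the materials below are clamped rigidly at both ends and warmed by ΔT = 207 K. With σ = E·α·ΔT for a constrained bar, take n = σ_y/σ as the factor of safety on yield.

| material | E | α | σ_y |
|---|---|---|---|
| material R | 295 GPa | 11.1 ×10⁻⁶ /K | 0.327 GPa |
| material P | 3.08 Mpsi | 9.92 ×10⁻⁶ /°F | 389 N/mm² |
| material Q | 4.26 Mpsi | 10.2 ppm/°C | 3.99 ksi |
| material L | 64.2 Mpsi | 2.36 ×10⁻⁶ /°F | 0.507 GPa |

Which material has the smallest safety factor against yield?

Per material, after unit conversion:
  material R: E = 295.0, α = 11.1, σ_y = 327.0 → σ = 678 MPa, n = 0.482
  material P: E = 21.24, α = 17.9, σ_y = 389.0 → σ = 78.5 MPa, n = 4.96
  material Q: E = 29.37, α = 10.2, σ_y = 27.51 → σ = 62.0 MPa, n = 0.444
  material L: E = 442.6, α = 4.25, σ_y = 507.0 → σ = 389 MPa, n = 1.30
Material Q has the lowest safety factor, n = 0.444.

material Q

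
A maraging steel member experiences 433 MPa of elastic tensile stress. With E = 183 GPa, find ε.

2.37×10⁻³

ε = σ/E = 433 / 183000 = 2.37×10⁻³.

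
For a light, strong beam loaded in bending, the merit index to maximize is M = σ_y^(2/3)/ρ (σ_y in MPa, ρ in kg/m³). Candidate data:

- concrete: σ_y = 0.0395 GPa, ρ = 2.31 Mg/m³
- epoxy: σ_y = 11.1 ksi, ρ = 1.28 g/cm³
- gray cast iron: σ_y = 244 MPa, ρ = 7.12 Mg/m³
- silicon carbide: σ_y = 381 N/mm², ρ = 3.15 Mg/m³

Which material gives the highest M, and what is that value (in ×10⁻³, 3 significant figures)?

Normalizing units and computing the index:
  concrete: σ_y = 39.50 MPa, ρ = 2310 kg/m³
  epoxy: σ_y = 76.53 MPa, ρ = 1280 kg/m³
  gray cast iron: σ_y = 244.0 MPa, ρ = 7120 kg/m³
  silicon carbide: σ_y = 381.0 MPa, ρ = 3150 kg/m³
  silicon carbide: M = 16.7×10⁻³
  epoxy: M = 14.1×10⁻³
  gray cast iron: M = 5.48×10⁻³
  concrete: M = 5.02×10⁻³
Highest index: silicon carbide.

silicon carbide, M = 16.7×10⁻³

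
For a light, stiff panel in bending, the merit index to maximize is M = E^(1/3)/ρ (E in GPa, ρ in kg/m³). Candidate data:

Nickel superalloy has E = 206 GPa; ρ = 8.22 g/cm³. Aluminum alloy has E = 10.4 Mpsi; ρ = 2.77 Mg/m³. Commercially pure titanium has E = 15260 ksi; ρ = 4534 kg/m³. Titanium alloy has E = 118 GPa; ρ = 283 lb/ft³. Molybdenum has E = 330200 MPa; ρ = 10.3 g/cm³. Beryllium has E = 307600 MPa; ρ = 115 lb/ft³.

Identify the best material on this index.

After converting to SI:
  nickel superalloy: E = 206.0 GPa, ρ = 8220 kg/m³
  aluminum alloy: E = 71.71 GPa, ρ = 2770 kg/m³
  commercially pure titanium: E = 105.2 GPa, ρ = 4534 kg/m³
  titanium alloy: E = 118.0 GPa, ρ = 4533 kg/m³
  molybdenum: E = 330.2 GPa, ρ = 10300 kg/m³
  beryllium: E = 307.6 GPa, ρ = 1842 kg/m³
  beryllium: M = 3.66×10⁻³
  aluminum alloy: M = 1.50×10⁻³
  titanium alloy: M = 1.08×10⁻³
  commercially pure titanium: M = 1.04×10⁻³
  nickel superalloy: M = 0.718×10⁻³
  molybdenum: M = 0.671×10⁻³
Beryllium has the largest M.

beryllium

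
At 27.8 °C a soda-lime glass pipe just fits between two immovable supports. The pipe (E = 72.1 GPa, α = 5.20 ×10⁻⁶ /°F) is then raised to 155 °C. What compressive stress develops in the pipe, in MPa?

α = 5.20×10⁻⁶/°F × 9/5 = 9.36×10⁻⁶/K.
ΔT = 127.2 K. Constrained thermal stress σ = E·α·ΔT = 72.10×10³ MPa × 9.36×10⁻⁶ × 127.2 = 85.8 MPa (compressive).

85.8 MPa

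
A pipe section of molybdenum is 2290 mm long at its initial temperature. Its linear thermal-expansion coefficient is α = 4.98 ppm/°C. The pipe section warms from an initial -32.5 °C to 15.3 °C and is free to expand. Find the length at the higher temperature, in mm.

ΔT = 15.3 − (-32.5) = 47.80 K.
ΔL = α·L₀·ΔT = 4.98×10⁻⁶ × 2290 mm × 47.80 K = 0.545 mm.
L = L₀ + ΔL = 2290 + 0.545 = 2290.5 mm.

2290.5 mm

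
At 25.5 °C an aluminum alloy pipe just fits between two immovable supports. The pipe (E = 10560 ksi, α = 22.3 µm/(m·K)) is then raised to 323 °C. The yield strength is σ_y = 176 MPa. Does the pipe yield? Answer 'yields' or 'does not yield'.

E = 10560 ksi = 72.81 GPa.
ΔT = 297.5 K. Constrained thermal stress σ = E·α·ΔT = 72.81×10³ MPa × 22.3×10⁻⁶ × 297.5 = 483 MPa (compressive).
Compare to σ_y = 176 MPa: σ ≥ σ_y, so it yields.

yields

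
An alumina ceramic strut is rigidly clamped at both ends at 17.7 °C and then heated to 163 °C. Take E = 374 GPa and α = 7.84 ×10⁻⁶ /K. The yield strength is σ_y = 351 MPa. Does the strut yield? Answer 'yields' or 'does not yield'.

yields

ΔT = 145.3 K. Constrained thermal stress σ = E·α·ΔT = 374.0×10³ MPa × 7.84×10⁻⁶ × 145.3 = 426 MPa (compressive).
Compare to σ_y = 351 MPa: σ ≥ σ_y, so it yields.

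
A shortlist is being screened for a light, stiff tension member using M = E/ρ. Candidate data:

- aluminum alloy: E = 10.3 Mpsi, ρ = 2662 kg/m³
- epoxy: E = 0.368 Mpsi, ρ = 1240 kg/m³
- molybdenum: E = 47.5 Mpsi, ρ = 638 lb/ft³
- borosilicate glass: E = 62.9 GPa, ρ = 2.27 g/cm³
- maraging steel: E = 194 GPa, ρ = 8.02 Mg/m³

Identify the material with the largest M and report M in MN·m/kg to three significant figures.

molybdenum, M = 32.0 MN·m/kg

Normalizing units and computing the index:
  aluminum alloy: E = 71.02 GPa, ρ = 2662 kg/m³
  epoxy: E = 2.537 GPa, ρ = 1240 kg/m³
  molybdenum: E = 327.5 GPa, ρ = 10220 kg/m³
  borosilicate glass: E = 62.90 GPa, ρ = 2270 kg/m³
  maraging steel: E = 194.0 GPa, ρ = 8020 kg/m³
  molybdenum: M = 32.0 MN·m/kg
  borosilicate glass: M = 27.7 MN·m/kg
  aluminum alloy: M = 26.7 MN·m/kg
  maraging steel: M = 24.2 MN·m/kg
  epoxy: M = 2.05 MN·m/kg
Highest index: molybdenum.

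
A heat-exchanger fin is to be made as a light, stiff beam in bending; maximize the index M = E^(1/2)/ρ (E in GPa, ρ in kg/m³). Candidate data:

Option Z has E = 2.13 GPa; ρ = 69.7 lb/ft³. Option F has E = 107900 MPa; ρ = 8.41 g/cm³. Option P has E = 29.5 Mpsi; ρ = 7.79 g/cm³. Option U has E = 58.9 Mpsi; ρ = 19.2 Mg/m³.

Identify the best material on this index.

Normalizing units and computing the index:
  option Z: E = 2.130 GPa, ρ = 1116 kg/m³
  option F: E = 107.9 GPa, ρ = 8410 kg/m³
  option P: E = 203.4 GPa, ρ = 7790 kg/m³
  option U: E = 406.1 GPa, ρ = 19200 kg/m³
  option P: M = 1.83×10⁻³
  option Z: M = 1.31×10⁻³
  option F: M = 1.24×10⁻³
  option U: M = 1.05×10⁻³
Option P has the largest M.

option P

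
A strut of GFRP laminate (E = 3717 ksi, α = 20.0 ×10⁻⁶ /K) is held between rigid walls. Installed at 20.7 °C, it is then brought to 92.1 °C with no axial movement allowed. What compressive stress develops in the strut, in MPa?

E = 3717 ksi = 25.63 GPa.
ΔT = 71.40 K. Constrained thermal stress σ = E·α·ΔT = 25.63×10³ MPa × 20.0×10⁻⁶ × 71.40 = 36.6 MPa (compressive).

36.6 MPa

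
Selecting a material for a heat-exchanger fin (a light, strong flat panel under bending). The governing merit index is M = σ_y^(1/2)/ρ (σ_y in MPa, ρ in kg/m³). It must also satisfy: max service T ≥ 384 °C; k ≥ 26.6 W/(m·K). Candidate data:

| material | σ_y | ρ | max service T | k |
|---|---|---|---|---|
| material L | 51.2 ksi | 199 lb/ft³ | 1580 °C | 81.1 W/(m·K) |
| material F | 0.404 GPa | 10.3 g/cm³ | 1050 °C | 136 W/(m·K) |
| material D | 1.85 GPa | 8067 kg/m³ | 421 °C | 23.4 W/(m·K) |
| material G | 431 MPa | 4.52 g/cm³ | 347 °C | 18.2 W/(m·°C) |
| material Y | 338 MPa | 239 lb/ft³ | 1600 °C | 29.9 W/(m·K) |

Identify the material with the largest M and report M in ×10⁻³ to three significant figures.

Screen on constraints: max service T ≥ 384 °C; k ≥ 26.6 W/(m·K). Survivors: material L, material F, material Y.
After converting to SI:
  material L: σ_y = 353.0 MPa, ρ = 3188 kg/m³
  material F: σ_y = 404.0 MPa, ρ = 10300 kg/m³
  material Y: σ_y = 338.0 MPa, ρ = 3828 kg/m³
  material L: M = 5.89×10⁻³
  material Y: M = 4.80×10⁻³
  material F: M = 1.95×10⁻³
Material L has the largest M.

material L, M = 5.89×10⁻³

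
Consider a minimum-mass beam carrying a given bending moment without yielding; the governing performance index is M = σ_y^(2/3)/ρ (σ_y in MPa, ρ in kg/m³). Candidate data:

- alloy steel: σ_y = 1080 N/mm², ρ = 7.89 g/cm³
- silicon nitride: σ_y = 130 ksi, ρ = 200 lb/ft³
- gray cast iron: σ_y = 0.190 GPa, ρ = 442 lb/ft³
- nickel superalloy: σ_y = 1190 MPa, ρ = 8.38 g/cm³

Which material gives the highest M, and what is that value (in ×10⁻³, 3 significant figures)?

silicon nitride, M = 29.0×10⁻³

Normalizing units and computing the index:
  alloy steel: σ_y = 1080 MPa, ρ = 7890 kg/m³
  silicon nitride: σ_y = 896.3 MPa, ρ = 3204 kg/m³
  gray cast iron: σ_y = 190.0 MPa, ρ = 7080 kg/m³
  nickel superalloy: σ_y = 1190 MPa, ρ = 8380 kg/m³
  silicon nitride: M = 29.0×10⁻³
  nickel superalloy: M = 13.4×10⁻³
  alloy steel: M = 13.3×10⁻³
  gray cast iron: M = 4.67×10⁻³
Silicon nitride has the largest M.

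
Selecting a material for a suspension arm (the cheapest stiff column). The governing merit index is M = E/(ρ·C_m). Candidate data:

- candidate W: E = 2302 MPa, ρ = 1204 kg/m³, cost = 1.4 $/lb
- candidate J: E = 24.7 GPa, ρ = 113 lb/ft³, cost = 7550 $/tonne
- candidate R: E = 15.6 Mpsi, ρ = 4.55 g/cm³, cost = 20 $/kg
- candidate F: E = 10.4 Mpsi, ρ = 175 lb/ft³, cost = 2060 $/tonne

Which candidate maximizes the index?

After converting to SI:
  candidate W: E = 2.302 GPa, ρ = 1204 kg/m³, cost = 3.086 $/kg
  candidate J: E = 24.70 GPa, ρ = 1810 kg/m³, cost = 7.550 $/kg
  candidate R: E = 107.6 GPa, ρ = 4550 kg/m³, cost = 20.00 $/kg
  candidate F: E = 71.71 GPa, ρ = 2803 kg/m³, cost = 2.060 $/kg
  candidate F: M = 12.4 MN·m per $
  candidate J: M = 1.81 MN·m per $
  candidate R: M = 1.18 MN·m per $
  candidate W: M = 0.619 MN·m per $
Candidate F has the largest M.

candidate F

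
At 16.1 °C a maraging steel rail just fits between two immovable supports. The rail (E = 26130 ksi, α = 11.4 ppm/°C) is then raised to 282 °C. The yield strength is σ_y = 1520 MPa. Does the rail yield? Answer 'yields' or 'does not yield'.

does not yield

E = 26130 ksi = 180.2 GPa.
ΔT = 265.9 K. Constrained thermal stress σ = E·α·ΔT = 180.2×10³ MPa × 11.4×10⁻⁶ × 265.9 = 546 MPa (compressive).
Compare to σ_y = 1520 MPa: σ < σ_y, so it does not yield.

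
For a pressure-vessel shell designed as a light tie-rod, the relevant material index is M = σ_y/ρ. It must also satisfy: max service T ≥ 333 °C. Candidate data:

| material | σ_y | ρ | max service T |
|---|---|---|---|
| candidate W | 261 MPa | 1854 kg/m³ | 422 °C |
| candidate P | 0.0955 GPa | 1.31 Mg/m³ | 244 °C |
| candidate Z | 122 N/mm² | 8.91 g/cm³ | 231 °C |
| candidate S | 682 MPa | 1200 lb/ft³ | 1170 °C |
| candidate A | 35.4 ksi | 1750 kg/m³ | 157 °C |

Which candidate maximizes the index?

Screen on constraints: max service T ≥ 333 °C. Survivors: candidate W, candidate S.
Putting every candidate on a common basis:
  candidate W: σ_y = 261.0 MPa, ρ = 1854 kg/m³
  candidate S: σ_y = 682.0 MPa, ρ = 19220 kg/m³
  candidate W: M = 141 kN·m/kg
  candidate S: M = 35.5 kN·m/kg
The maximum is for candidate W.

candidate W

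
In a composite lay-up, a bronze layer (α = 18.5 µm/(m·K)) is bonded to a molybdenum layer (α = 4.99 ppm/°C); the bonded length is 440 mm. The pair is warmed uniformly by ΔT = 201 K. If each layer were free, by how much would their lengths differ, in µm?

1190 µm

Δα = |18.5 − 4.99|×10⁻⁶/K = 13.5×10⁻⁶/K.
ΔL_mismatch = Δα·L·ΔT = 13.5×10⁻⁶ × 440.0 mm × 201.0 K = 1190 µm.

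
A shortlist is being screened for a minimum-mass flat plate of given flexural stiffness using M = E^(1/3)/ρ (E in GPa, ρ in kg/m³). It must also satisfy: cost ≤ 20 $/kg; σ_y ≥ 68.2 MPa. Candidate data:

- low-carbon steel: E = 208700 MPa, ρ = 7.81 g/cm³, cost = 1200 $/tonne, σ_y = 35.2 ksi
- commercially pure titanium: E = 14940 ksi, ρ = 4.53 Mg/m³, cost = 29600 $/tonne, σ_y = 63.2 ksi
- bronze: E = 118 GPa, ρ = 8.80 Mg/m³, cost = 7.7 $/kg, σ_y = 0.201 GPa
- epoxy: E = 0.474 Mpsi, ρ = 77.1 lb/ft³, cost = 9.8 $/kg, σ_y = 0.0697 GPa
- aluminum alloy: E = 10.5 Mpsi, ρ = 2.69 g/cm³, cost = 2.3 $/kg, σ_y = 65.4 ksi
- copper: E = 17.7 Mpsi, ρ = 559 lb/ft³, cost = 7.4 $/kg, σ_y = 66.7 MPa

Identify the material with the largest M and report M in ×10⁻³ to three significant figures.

Screen on constraints: cost ≤ 20 $/kg; σ_y ≥ 68.2 MPa. Survivors: low-carbon steel, bronze, epoxy, aluminum alloy.
Normalizing units and computing the index:
  low-carbon steel: E = 208.7 GPa, ρ = 7810 kg/m³
  bronze: E = 118.0 GPa, ρ = 8800 kg/m³
  epoxy: E = 3.268 GPa, ρ = 1235 kg/m³
  aluminum alloy: E = 72.39 GPa, ρ = 2690 kg/m³
  aluminum alloy: M = 1.55×10⁻³
  epoxy: M = 1.20×10⁻³
  low-carbon steel: M = 0.759×10⁻³
  bronze: M = 0.557×10⁻³
Highest index: aluminum alloy.

aluminum alloy, M = 1.55×10⁻³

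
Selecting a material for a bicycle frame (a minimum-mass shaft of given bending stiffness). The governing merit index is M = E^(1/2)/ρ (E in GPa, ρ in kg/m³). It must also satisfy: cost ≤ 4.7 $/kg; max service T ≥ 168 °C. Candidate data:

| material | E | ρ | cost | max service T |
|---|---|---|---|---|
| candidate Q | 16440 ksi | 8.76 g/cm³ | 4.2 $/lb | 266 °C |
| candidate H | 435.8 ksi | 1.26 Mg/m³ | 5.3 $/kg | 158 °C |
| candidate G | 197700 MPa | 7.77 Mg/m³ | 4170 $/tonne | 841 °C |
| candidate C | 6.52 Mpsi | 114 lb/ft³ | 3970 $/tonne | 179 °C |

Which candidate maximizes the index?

Screen on constraints: cost ≤ 4.7 $/kg; max service T ≥ 168 °C. Survivors: candidate G, candidate C.
Convert each candidate to consistent units, then evaluate M:
  candidate G: E = 197.7 GPa, ρ = 7770 kg/m³
  candidate C: E = 44.95 GPa, ρ = 1826 kg/m³
  candidate C: M = 3.67×10⁻³
  candidate G: M = 1.81×10⁻³
Candidate C has the largest M.

candidate C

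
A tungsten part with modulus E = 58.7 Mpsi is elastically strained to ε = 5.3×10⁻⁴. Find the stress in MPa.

E = 58.7 Mpsi = 404.7 GPa.
σ = E·ε = 404700 MPa × 5.3×10⁻⁴ = 215 MPa.

215 MPa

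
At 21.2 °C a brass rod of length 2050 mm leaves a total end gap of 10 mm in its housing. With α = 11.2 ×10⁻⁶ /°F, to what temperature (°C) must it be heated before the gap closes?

263 °C

α = 11.2×10⁻⁶/°F × 9/5 = 20.2×10⁻⁶/K.
α·L₀·ΔT = 10.0 mm ⇒ ΔT = 10.0 / (20.2×10⁻⁶ × 2050.0) = 242.0 K.
T = 21.2 + 242.0 = 263.2 °C.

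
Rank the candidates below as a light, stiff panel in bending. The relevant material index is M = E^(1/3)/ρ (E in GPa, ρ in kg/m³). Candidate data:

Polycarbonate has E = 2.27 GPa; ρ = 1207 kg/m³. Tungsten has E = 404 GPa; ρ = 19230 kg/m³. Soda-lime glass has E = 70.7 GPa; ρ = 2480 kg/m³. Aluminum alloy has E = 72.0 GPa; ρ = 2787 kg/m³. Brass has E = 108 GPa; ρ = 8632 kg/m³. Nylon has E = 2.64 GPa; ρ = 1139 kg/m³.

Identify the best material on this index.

soda-lime glass

Evaluate M for each candidate:
  soda-lime glass: M = 1.67×10⁻³
  aluminum alloy: M = 1.49×10⁻³
  nylon: M = 1.21×10⁻³
  polycarbonate: M = 1.09×10⁻³
  brass: M = 0.552×10⁻³
  tungsten: M = 0.384×10⁻³
Highest index: soda-lime glass.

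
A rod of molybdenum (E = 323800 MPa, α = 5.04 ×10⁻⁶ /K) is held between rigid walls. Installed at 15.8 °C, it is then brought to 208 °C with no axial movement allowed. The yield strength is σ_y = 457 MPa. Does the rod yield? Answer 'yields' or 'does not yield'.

E = 323800 MPa = 323.8 GPa.
ΔT = 192.2 K. Constrained thermal stress σ = E·α·ΔT = 323.8×10³ MPa × 5.04×10⁻⁶ × 192.2 = 314 MPa (compressive).
Compare to σ_y = 457 MPa: σ < σ_y, so it does not yield.

does not yield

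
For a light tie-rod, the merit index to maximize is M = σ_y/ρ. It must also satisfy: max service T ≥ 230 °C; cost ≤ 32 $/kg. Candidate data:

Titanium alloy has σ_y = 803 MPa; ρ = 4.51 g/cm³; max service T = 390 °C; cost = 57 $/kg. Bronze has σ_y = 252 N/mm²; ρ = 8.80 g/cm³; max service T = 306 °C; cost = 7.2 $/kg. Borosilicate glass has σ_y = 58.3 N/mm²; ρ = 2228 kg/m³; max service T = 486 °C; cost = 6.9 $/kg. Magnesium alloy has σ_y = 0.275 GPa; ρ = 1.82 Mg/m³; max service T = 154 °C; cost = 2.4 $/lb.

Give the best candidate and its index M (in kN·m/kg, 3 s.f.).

bronze, M = 28.6 kN·m/kg

Screen on constraints: max service T ≥ 230 °C; cost ≤ 32 $/kg. Survivors: bronze, borosilicate glass.
Convert each candidate to consistent units, then evaluate M:
  bronze: σ_y = 252.0 MPa, ρ = 8800 kg/m³
  borosilicate glass: σ_y = 58.30 MPa, ρ = 2228 kg/m³
  bronze: M = 28.6 kN·m/kg
  borosilicate glass: M = 26.2 kN·m/kg
Bronze ranks first.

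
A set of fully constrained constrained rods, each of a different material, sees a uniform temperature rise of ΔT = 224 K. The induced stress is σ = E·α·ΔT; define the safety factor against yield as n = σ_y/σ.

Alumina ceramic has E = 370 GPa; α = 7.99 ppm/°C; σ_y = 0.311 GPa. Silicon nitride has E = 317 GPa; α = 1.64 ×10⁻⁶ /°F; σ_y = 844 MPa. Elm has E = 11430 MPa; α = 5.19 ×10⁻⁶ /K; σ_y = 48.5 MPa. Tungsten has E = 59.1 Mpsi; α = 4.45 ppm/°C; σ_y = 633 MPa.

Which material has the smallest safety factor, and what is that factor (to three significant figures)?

With everything in SI (GPa, ×10⁻⁶/K, MPa):
  alumina ceramic: E = 370.0, α = 7.99, σ_y = 311.0 → σ = 662 MPa, n = 0.470
  silicon nitride: E = 317.0, α = 2.95, σ_y = 844.0 → σ = 210 MPa, n = 4.03
  elm: E = 11.43, α = 5.19, σ_y = 48.50 → σ = 13.3 MPa, n = 3.65
  tungsten: E = 407.5, α = 4.45, σ_y = 633.0 → σ = 406 MPa, n = 1.56
Smallest n: alumina ceramic with n = 0.470.

alumina ceramic, n = 0.470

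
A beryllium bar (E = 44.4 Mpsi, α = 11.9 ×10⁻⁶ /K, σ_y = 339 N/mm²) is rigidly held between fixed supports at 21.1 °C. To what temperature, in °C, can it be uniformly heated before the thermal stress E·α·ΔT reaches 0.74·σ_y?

90.0 °C

E = 44.4 Mpsi = 306.1 GPa.
σ_y = 339 N/mm² = 339.0 MPa.
E·α·ΔT = 250.9 MPa ⇒ ΔT = 250.9 / (306.1×10³ × 11.9×10⁻⁶) = 68.86 K.
T = 21.1 + 68.86 = 89.96 °C.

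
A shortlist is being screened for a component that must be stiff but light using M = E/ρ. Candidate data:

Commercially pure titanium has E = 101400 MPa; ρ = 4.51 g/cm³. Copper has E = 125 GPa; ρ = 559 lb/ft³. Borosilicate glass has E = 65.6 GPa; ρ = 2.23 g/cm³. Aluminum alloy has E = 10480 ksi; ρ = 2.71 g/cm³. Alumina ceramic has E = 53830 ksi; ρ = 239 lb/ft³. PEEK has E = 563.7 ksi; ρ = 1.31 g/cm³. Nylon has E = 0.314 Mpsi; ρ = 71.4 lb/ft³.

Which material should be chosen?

After converting to SI:
  commercially pure titanium: E = 101.4 GPa, ρ = 4510 kg/m³
  copper: E = 125.0 GPa, ρ = 8954 kg/m³
  borosilicate glass: E = 65.60 GPa, ρ = 2230 kg/m³
  aluminum alloy: E = 72.26 GPa, ρ = 2710 kg/m³
  alumina ceramic: E = 371.1 GPa, ρ = 3828 kg/m³
  PEEK: E = 3.887 GPa, ρ = 1310 kg/m³
  nylon: E = 2.165 GPa, ρ = 1144 kg/m³
  alumina ceramic: M = 96.9 MN·m/kg
  borosilicate glass: M = 29.4 MN·m/kg
  aluminum alloy: M = 26.7 MN·m/kg
  commercially pure titanium: M = 22.5 MN·m/kg
  copper: M = 14.0 MN·m/kg
  PEEK: M = 2.97 MN·m/kg
  nylon: M = 1.89 MN·m/kg
Highest index: alumina ceramic.

alumina ceramic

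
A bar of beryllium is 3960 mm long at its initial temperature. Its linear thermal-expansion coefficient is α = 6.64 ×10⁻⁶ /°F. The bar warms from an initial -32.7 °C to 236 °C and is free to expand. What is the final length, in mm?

3972.7 mm

Convert α: 6.64×10⁻⁶/°F × (9/5) = 12.0×10⁻⁶/K.
ΔT = 236 − (-32.7) = 268.7 K.
ΔL = α·L₀·ΔT = 12.0×10⁻⁶ × 3960 mm × 268.7 K = 12.7 mm.
L = L₀ + ΔL = 3960 + 12.7 = 3972.7 mm.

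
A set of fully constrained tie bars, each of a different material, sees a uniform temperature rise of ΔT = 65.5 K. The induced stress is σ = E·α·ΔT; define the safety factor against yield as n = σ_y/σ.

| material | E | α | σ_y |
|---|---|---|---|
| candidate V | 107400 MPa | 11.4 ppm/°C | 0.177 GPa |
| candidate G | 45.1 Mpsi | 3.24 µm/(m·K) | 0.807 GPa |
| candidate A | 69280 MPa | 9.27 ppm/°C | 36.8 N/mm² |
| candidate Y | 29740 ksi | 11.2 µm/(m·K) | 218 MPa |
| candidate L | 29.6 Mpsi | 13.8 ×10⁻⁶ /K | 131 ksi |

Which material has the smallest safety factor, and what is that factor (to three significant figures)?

candidate A, n = 0.875

In consistent units (E in GPa, α in ×10⁻⁶/K, σ_y in MPa):
  candidate V: E = 107.4, α = 11.4, σ_y = 177.0 → σ = 80.2 MPa, n = 2.21
  candidate G: E = 311.0, α = 3.24, σ_y = 807.0 → σ = 66.0 MPa, n = 12.2
  candidate A: E = 69.28, α = 9.27, σ_y = 36.80 → σ = 42.1 MPa, n = 0.875
  candidate Y: E = 205.1, α = 11.2, σ_y = 218.0 → σ = 150 MPa, n = 1.45
  candidate L: E = 204.1, α = 13.8, σ_y = 903.2 → σ = 184 MPa, n = 4.90
Candidate A has the lowest safety factor, n = 0.875.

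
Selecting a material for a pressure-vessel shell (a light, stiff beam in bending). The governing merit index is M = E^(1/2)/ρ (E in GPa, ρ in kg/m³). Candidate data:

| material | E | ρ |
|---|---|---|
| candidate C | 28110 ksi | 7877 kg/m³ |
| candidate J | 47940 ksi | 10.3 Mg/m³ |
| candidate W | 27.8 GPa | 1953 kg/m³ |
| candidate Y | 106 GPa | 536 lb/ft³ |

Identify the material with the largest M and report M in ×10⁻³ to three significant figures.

candidate W, M = 2.70×10⁻³

In SI units:
  candidate C: E = 193.8 GPa, ρ = 7877 kg/m³
  candidate J: E = 330.5 GPa, ρ = 10300 kg/m³
  candidate W: E = 27.80 GPa, ρ = 1953 kg/m³
  candidate Y: E = 106.0 GPa, ρ = 8586 kg/m³
  candidate W: M = 2.70×10⁻³
  candidate C: M = 1.77×10⁻³
  candidate J: M = 1.77×10⁻³
  candidate Y: M = 1.20×10⁻³
The maximum is for candidate W.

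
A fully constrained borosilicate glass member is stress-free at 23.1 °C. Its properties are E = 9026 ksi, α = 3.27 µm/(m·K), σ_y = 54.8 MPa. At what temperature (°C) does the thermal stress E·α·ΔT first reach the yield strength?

E = 9026 ksi = 62.23 GPa.
E·α·ΔT = 54.80 MPa ⇒ ΔT = 54.80 / (62.23×10³ × 3.27×10⁻⁶) = 269.3 K.
T = 23.1 + 269.3 = 292.4 °C.

292 °C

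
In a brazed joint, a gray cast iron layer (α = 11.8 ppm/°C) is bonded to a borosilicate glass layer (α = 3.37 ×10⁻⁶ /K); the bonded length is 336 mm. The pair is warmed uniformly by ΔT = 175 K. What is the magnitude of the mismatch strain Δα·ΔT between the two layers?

1.48×10⁻³

Δα = |11.8 − 3.37|×10⁻⁶/K = 8.43×10⁻⁶/K.
Mismatch strain = Δα·ΔT = 8.43×10⁻⁶ × 175.0 = 1.48×10⁻³.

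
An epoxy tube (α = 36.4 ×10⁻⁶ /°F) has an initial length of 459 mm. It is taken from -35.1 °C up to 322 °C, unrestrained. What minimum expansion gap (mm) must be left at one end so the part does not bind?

Convert α: 36.4×10⁻⁶/°F × (9/5) = 65.5×10⁻⁶/K.
ΔT = 322 − (-35.1) = 357.1 K.
ΔL = α·L₀·ΔT = 65.5×10⁻⁶ × 459 mm × 357.1 K = 10.7 mm.

10.7 mm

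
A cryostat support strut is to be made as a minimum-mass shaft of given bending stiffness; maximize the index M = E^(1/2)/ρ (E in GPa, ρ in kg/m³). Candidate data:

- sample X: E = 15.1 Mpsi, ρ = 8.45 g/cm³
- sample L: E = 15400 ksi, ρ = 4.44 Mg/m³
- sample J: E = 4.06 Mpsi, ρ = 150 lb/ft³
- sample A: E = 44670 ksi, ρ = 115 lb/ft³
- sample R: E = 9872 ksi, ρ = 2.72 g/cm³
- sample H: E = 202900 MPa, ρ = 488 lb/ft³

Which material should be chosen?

Putting every candidate on a common basis:
  sample X: E = 104.1 GPa, ρ = 8450 kg/m³
  sample L: E = 106.2 GPa, ρ = 4440 kg/m³
  sample J: E = 27.99 GPa, ρ = 2403 kg/m³
  sample A: E = 308.0 GPa, ρ = 1842 kg/m³
  sample R: E = 68.07 GPa, ρ = 2720 kg/m³
  sample H: E = 202.9 GPa, ρ = 7817 kg/m³
  sample A: M = 9.53×10⁻³
  sample R: M = 3.03×10⁻³
  sample L: M = 2.32×10⁻³
  sample J: M = 2.20×10⁻³
  sample H: M = 1.82×10⁻³
  sample X: M = 1.21×10⁻³
Sample A ranks first.

sample A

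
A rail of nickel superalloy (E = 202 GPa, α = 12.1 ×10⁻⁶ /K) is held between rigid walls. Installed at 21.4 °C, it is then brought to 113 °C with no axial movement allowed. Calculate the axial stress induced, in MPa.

224 MPa

ΔT = 91.60 K. Constrained thermal stress σ = E·α·ΔT = 202.0×10³ MPa × 12.1×10⁻⁶ × 91.60 = 224 MPa (compressive).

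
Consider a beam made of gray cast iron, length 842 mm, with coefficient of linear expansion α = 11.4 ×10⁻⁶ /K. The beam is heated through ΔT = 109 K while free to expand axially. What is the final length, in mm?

ΔL = α·L₀·ΔT = 11.4×10⁻⁶ × 842 mm × 109.0 K = 1.05 mm.
L = L₀ + ΔL = 842 + 1.05 = 843.05 mm.

843.05 mm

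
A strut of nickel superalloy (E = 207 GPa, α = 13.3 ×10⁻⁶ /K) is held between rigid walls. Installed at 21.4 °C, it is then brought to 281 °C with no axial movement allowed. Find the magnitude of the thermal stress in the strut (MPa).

ΔT = 259.6 K. Constrained thermal stress σ = E·α·ΔT = 207.0×10³ MPa × 13.3×10⁻⁶ × 259.6 = 715 MPa (compressive).

715 MPa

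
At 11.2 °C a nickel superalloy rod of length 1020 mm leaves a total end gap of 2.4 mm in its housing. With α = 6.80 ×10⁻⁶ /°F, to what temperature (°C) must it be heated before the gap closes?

α = 6.80×10⁻⁶/°F × 9/5 = 12.2×10⁻⁶/K.
α·L₀·ΔT = 2.4 mm ⇒ ΔT = 2.4 / (12.2×10⁻⁶ × 1020.0) = 192.2 K.
T = 11.2 + 192.2 = 203.4 °C.

203 °C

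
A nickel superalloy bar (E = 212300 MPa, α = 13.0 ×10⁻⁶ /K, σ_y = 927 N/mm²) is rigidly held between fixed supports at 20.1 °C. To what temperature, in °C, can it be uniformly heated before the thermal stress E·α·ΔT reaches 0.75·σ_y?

E = 212300 MPa = 212.3 GPa.
σ_y = 927 N/mm² = 927.0 MPa.
E·α·ΔT = 695.2 MPa ⇒ ΔT = 695.2 / (212.3×10³ × 13.0×10⁻⁶) = 251.9 K.
T = 20.1 + 251.9 = 272.0 °C.

272 °C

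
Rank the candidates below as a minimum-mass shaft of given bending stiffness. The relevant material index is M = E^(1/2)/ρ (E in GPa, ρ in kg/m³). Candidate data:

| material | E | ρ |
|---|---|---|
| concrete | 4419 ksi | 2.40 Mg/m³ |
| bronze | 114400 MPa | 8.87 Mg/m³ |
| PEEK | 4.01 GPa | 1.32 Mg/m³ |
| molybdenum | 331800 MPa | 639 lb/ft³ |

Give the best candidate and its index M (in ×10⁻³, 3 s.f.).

In SI units:
  concrete: E = 30.47 GPa, ρ = 2400 kg/m³
  bronze: E = 114.4 GPa, ρ = 8870 kg/m³
  PEEK: E = 4.010 GPa, ρ = 1320 kg/m³
  molybdenum: E = 331.8 GPa, ρ = 10240 kg/m³
  concrete: M = 2.30×10⁻³
  molybdenum: M = 1.78×10⁻³
  PEEK: M = 1.52×10⁻³
  bronze: M = 1.21×10⁻³
Concrete has the largest M.

concrete, M = 2.30×10⁻³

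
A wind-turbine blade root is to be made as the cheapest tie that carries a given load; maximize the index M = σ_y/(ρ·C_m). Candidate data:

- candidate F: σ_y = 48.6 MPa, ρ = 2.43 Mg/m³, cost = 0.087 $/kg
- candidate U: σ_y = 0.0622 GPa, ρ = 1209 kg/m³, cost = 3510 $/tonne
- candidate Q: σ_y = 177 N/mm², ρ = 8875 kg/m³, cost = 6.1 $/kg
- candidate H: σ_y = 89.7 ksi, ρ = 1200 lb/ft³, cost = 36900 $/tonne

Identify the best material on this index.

candidate F

Putting every candidate on a common basis:
  candidate F: σ_y = 48.60 MPa, ρ = 2430 kg/m³, cost = 0.08700 $/kg
  candidate U: σ_y = 62.20 MPa, ρ = 1209 kg/m³, cost = 3.510 $/kg
  candidate Q: σ_y = 177.0 MPa, ρ = 8875 kg/m³, cost = 6.100 $/kg
  candidate H: σ_y = 618.5 MPa, ρ = 19220 kg/m³, cost = 36.90 $/kg
  candidate F: M = 230 kN·m per $
  candidate U: M = 14.7 kN·m per $
  candidate Q: M = 3.27 kN·m per $
  candidate H: M = 0.872 kN·m per $
The maximum is for candidate F.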